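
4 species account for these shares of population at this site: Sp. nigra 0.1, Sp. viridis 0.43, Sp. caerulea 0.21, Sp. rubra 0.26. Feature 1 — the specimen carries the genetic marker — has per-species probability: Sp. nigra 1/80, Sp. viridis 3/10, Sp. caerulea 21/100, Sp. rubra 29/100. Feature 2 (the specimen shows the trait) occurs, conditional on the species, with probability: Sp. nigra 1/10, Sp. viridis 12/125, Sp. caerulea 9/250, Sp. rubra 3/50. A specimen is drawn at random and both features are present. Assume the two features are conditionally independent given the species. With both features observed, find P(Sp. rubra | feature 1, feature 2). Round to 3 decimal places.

0.243

Compute prior × likelihood for every hypothesis:
  Sp. nigra: 0.1 × 0.0125 × 0.1 = 0.000125
  Sp. viridis: 0.43 × 0.3 × 0.096 = 0.012384
  Sp. caerulea: 0.21 × 0.21 × 0.036 = 0.0015876
  Sp. rubra: 0.26 × 0.29 × 0.06 = 0.004524
Normalizing constant = 0.0186206.
P(Sp. rubra | evidence) = 0.004524 / 0.0186206 ≈ 0.243.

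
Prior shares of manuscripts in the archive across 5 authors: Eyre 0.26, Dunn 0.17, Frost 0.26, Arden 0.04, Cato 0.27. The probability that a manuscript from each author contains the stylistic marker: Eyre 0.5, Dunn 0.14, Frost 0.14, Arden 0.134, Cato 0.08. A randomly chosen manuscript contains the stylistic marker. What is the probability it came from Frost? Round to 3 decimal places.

Unnormalized posteriors (prior × likelihood):
  Eyre: 0.26 × 0.5 = 0.13
  Dunn: 0.17 × 0.14 = 0.0238
  Frost: 0.26 × 0.14 = 0.0364
  Arden: 0.04 × 0.134 = 0.00536
  Cato: 0.27 × 0.08 = 0.0216
Normalizing constant = 0.21716.
P(Frost | evidence) = 0.0364 / 0.21716 ≈ 0.168.

0.168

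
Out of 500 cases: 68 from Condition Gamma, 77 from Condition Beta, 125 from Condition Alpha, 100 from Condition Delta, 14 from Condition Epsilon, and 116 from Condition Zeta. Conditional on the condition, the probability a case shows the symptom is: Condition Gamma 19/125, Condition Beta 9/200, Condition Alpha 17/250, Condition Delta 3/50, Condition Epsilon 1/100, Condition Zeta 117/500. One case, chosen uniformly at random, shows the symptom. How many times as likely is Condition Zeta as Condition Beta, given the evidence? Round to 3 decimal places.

Prior × likelihood for each hypothesis:
  Condition Gamma: 0.136 × 0.152 = 0.020672
  Condition Beta: 0.154 × 0.045 = 0.00693
  Condition Alpha: 0.25 × 0.068 = 0.017
  Condition Delta: 0.2 × 0.06 = 0.012
  Condition Epsilon: 0.028 × 0.01 = 0.00028
  Condition Zeta: 0.232 × 0.234 = 0.054288
Normalizing constant = 0.11117.
The ratio is 0.054288 / 0.00693 (the normalizer cancels) = 7.834.

7.834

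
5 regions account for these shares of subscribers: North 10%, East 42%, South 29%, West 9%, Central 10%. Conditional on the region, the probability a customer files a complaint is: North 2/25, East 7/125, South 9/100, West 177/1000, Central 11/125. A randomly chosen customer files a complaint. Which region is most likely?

By Bayes' rule, posterior ∝ prior × likelihood:
  North: 0.1 × 0.08 = 0.008
  East: 0.42 × 0.056 = 0.02352
  South: 0.29 × 0.09 = 0.0261
  West: 0.09 × 0.177 = 0.01593
  Central: 0.1 × 0.088 = 0.0088
Total = 0.08235.
Largest term belongs to South, so South is most probable.

South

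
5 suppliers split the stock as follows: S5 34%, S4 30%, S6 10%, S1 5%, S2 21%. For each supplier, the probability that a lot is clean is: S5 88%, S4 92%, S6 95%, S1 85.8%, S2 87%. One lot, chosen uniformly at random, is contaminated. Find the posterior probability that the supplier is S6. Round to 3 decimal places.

0.048

Taking complements, P(contaminated | each) = S5 0.12, S4 0.08, S6 0.05, S1 0.142, S2 0.13.
Prior × likelihood for each hypothesis:
  S5: 0.34 × 0.12 = 0.0408
  S4: 0.3 × 0.08 = 0.024
  S6: 0.1 × 0.05 = 0.005
  S1: 0.05 × 0.142 = 0.0071
  S2: 0.21 × 0.13 = 0.0273
Normalizing constant = 0.1042.
P(S6 | evidence) = 0.005 / 0.1042 ≈ 0.048.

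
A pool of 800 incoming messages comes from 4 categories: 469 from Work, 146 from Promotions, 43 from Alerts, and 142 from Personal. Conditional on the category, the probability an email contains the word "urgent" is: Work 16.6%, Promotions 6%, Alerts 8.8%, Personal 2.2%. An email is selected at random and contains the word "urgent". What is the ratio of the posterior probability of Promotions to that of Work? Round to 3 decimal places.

Compute prior × likelihood for every hypothesis:
  Work: 0.58625 × 0.166 = 0.0973175
  Promotions: 0.1825 × 0.06 = 0.01095
  Alerts: 0.05375 × 0.088 = 0.00473
  Personal: 0.1775 × 0.022 = 0.003905
Normalizing constant = 0.1169025.
The ratio is 0.01095 / 0.0973175 (the normalizer cancels) = 0.113.

0.113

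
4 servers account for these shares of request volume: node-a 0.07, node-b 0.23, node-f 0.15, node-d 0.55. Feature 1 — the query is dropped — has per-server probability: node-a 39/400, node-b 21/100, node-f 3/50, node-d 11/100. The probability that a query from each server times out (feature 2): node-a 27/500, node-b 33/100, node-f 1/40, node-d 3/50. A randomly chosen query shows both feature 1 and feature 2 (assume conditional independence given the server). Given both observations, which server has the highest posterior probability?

node-b

Prior × likelihood for each hypothesis:
  node-a: 0.07 × 0.0975 × 0.054 = 0.00036855
  node-b: 0.23 × 0.21 × 0.33 = 0.015939
  node-f: 0.15 × 0.06 × 0.025 = 0.000225
  node-d: 0.55 × 0.11 × 0.06 = 0.00363
Total = 0.02016255.
Largest term belongs to node-b, so node-b is most probable.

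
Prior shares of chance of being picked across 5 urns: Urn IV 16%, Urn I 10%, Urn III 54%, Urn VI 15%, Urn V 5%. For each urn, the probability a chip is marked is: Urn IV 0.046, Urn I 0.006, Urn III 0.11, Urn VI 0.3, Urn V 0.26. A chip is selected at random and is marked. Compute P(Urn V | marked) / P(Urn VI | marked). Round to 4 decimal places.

0.2889

Unnormalized posteriors (prior × likelihood):
  Urn IV: 0.16 × 0.046 = 0.00736
  Urn I: 0.1 × 0.006 = 0.0006
  Urn III: 0.54 × 0.11 = 0.0594
  Urn VI: 0.15 × 0.3 = 0.045
  Urn V: 0.05 × 0.26 = 0.013
Total = 0.12536.
The ratio is 0.013 / 0.045 (the normalizer cancels) = 0.2889.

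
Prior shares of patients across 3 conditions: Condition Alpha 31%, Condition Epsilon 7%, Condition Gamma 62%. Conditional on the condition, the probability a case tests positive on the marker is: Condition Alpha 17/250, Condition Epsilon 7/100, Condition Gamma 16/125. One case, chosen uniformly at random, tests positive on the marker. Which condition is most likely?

Condition Gamma

Compute prior × likelihood for every hypothesis:
  Condition Alpha: 0.31 × 0.068 = 0.02108
  Condition Epsilon: 0.07 × 0.07 = 0.0049
  Condition Gamma: 0.62 × 0.128 = 0.07936
Normalizing constant = 0.10534.
Largest term belongs to Condition Gamma, so Condition Gamma is most probable.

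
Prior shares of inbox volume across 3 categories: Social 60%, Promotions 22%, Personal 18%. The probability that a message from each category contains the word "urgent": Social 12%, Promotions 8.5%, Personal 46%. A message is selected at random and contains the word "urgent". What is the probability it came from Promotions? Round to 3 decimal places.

0.108

Unnormalized posteriors (prior × likelihood):
  Social: 0.6 × 0.12 = 0.072
  Promotions: 0.22 × 0.085 = 0.0187
  Personal: 0.18 × 0.46 = 0.0828
Total = 0.1735.
P(Promotions | evidence) = 0.0187 / 0.1735 ≈ 0.108.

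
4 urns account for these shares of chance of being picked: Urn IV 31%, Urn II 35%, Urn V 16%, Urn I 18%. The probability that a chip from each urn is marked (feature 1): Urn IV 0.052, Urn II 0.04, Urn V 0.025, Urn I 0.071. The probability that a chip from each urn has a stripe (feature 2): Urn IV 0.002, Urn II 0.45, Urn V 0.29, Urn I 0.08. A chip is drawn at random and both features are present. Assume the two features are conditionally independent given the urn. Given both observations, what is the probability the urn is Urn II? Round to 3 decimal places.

0.740

Unnormalized posteriors (prior × likelihood):
  Urn IV: 0.31 × 0.052 × 0.002 = 0.00003224
  Urn II: 0.35 × 0.04 × 0.45 = 0.0063
  Urn V: 0.16 × 0.025 × 0.29 = 0.00116
  Urn I: 0.18 × 0.071 × 0.08 = 0.0010224
Sum = 0.00851464.
P(Urn II | evidence) = 0.0063 / 0.00851464 ≈ 0.740.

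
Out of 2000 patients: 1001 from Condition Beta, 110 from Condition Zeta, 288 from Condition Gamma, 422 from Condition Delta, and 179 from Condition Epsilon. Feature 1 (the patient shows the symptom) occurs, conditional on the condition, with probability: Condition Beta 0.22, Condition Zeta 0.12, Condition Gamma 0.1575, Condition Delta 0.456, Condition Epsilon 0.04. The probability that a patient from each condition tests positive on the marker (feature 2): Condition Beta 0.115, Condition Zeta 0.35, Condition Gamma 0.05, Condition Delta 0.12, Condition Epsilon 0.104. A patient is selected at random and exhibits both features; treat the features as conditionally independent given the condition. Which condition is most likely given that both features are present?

Compute prior × likelihood for every hypothesis:
  Condition Beta: 0.5005 × 0.22 × 0.115 = 0.01266265
  Condition Zeta: 0.055 × 0.12 × 0.35 = 0.00231
  Condition Gamma: 0.144 × 0.1575 × 0.05 = 0.001134
  Condition Delta: 0.211 × 0.456 × 0.12 = 0.01154592
  Condition Epsilon: 0.0895 × 0.04 × 0.104 = 0.00037232
Sum = 0.02802489.
Largest term belongs to Condition Beta, so Condition Beta is most probable.

Condition Beta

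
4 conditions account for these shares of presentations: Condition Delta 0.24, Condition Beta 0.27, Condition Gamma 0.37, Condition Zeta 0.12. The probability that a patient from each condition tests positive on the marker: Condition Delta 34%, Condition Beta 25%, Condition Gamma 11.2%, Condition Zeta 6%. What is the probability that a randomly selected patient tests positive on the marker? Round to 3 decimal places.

0.198

By Bayes' rule, posterior ∝ prior × likelihood:
  Condition Delta: 0.24 × 0.34 = 0.0816
  Condition Beta: 0.27 × 0.25 = 0.0675
  Condition Gamma: 0.37 × 0.112 = 0.04144
  Condition Zeta: 0.12 × 0.06 = 0.0072
P(marker-positive) = 0.0816 + 0.0675 + 0.04144 + 0.0072 = 0.19774 → 0.198.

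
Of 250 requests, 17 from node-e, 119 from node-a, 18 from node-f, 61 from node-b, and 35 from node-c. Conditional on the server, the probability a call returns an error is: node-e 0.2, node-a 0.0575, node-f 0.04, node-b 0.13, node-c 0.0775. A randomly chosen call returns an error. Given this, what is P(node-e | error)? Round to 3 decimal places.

By Bayes' rule, posterior ∝ prior × likelihood:
  node-e: 0.068 × 0.2 = 0.0136
  node-a: 0.476 × 0.0575 = 0.02737
  node-f: 0.072 × 0.04 = 0.00288
  node-b: 0.244 × 0.13 = 0.03172
  node-c: 0.14 × 0.0775 = 0.01085
Sum = 0.08642.
P(node-e | evidence) = 0.0136 / 0.08642 ≈ 0.157.

0.157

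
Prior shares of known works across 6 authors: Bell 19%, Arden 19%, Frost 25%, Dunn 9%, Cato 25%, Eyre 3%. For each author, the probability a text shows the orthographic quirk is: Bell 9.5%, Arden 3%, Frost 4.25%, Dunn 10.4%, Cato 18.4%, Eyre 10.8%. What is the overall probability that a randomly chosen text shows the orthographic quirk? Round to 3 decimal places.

Prior × likelihood for each hypothesis:
  Bell: 0.19 × 0.095 = 0.01805
  Arden: 0.19 × 0.03 = 0.0057
  Frost: 0.25 × 0.0425 = 0.010625
  Dunn: 0.09 × 0.104 = 0.00936
  Cato: 0.25 × 0.184 = 0.046
  Eyre: 0.03 × 0.108 = 0.00324
P(quirk) = 0.01805 + 0.0057 + 0.010625 + 0.00936 + 0.046 + 0.00324 = 0.092975 → 0.093.

0.093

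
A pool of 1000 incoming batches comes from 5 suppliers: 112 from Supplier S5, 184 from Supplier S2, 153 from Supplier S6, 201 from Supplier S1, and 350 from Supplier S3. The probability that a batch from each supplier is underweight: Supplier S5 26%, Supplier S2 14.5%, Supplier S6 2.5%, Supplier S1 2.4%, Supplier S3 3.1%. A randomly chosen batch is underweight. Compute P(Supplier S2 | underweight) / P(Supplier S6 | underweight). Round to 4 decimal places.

6.9752

Unnormalized posteriors (prior × likelihood):
  Supplier S5: 0.112 × 0.26 = 0.02912
  Supplier S2: 0.184 × 0.145 = 0.02668
  Supplier S6: 0.153 × 0.025 = 0.003825
  Supplier S1: 0.201 × 0.024 = 0.004824
  Supplier S3: 0.35 × 0.031 = 0.01085
Normalizing constant = 0.075299.
The ratio is 0.02668 / 0.003825 (the normalizer cancels) = 6.9752.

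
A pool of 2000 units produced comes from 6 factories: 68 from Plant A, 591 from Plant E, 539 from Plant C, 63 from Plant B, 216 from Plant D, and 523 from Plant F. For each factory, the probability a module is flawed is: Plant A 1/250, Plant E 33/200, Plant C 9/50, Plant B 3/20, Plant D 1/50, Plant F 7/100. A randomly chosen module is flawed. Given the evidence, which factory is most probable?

Plant E

Prior × likelihood for each hypothesis:
  Plant A: 0.034 × 0.004 = 0.000136
  Plant E: 0.2955 × 0.165 = 0.0487575
  Plant C: 0.2695 × 0.18 = 0.04851
  Plant B: 0.0315 × 0.15 = 0.004725
  Plant D: 0.108 × 0.02 = 0.00216
  Plant F: 0.2615 × 0.07 = 0.018305
Sum = 0.1225935.
Largest term belongs to Plant E, so Plant E is most probable.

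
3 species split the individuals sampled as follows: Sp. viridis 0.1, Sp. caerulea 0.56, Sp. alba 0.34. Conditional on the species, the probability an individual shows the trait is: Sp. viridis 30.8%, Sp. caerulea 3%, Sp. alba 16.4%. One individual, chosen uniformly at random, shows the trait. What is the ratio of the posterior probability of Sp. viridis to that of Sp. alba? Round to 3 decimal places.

Compute prior × likelihood for every hypothesis:
  Sp. viridis: 0.1 × 0.308 = 0.0308
  Sp. caerulea: 0.56 × 0.03 = 0.0168
  Sp. alba: 0.34 × 0.164 = 0.05576
Normalizing constant = 0.10336.
The ratio is 0.0308 / 0.05576 (the normalizer cancels) = 0.552.

0.552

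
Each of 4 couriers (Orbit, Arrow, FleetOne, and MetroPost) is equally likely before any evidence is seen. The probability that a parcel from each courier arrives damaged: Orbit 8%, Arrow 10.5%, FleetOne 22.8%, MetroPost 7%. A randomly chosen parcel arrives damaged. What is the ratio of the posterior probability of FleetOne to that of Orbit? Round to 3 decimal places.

With a uniform prior (1/4 each), posterior ∝ likelihood:
  Orbit: 0.08
  Arrow: 0.105
  FleetOne: 0.228
  MetroPost: 0.07
Sum = 0.483.
The ratio is 0.228 / 0.08 (the normalizer cancels) = 2.850.

2.850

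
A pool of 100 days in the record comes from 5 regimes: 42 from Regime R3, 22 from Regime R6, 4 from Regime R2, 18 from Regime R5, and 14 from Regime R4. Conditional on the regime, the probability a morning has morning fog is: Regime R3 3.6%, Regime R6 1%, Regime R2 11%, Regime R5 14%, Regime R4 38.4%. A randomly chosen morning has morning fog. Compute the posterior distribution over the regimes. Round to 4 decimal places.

Prior × likelihood for each hypothesis:
  Regime R3: 0.42 × 0.036 = 0.01512
  Regime R6: 0.22 × 0.01 = 0.0022
  Regime R2: 0.04 × 0.11 = 0.0044
  Regime R5: 0.18 × 0.14 = 0.0252
  Regime R4: 0.14 × 0.384 = 0.05376
Normalizing constant = 0.10068.
P(Regime R3 | fog) = 0.01512/0.10068 ≈ 0.1502
P(Regime R6 | fog) = 0.0022/0.10068 ≈ 0.0219
P(Regime R2 | fog) = 0.0044/0.10068 ≈ 0.0437
P(Regime R5 | fog) = 0.0252/0.10068 ≈ 0.2503
P(Regime R4 | fog) = 0.05376/0.10068 ≈ 0.5340

Regime R3 0.1502, Regime R6 0.0219, Regime R2 0.0437, Regime R5 0.2503, Regime R4 0.5340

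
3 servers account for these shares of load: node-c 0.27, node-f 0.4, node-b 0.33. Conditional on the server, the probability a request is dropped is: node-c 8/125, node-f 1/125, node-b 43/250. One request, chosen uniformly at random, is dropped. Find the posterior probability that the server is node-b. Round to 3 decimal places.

0.735

By Bayes' rule, posterior ∝ prior × likelihood:
  node-c: 0.27 × 0.064 = 0.01728
  node-f: 0.4 × 0.008 = 0.0032
  node-b: 0.33 × 0.172 = 0.05676
Total = 0.07724.
P(node-b | evidence) = 0.05676 / 0.07724 ≈ 0.735.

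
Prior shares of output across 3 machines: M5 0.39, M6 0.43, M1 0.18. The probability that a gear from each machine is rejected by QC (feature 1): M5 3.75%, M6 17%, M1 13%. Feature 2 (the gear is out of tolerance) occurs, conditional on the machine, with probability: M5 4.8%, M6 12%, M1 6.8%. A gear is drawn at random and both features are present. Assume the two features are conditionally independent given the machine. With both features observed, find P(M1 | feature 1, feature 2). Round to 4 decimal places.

Unnormalized posteriors (prior × likelihood):
  M5: 0.39 × 0.0375 × 0.048 = 0.000702
  M6: 0.43 × 0.17 × 0.12 = 0.008772
  M1: 0.18 × 0.13 × 0.068 = 0.0015912
Total = 0.0110652.
P(M1 | evidence) = 0.0015912 / 0.0110652 ≈ 0.1438.

0.1438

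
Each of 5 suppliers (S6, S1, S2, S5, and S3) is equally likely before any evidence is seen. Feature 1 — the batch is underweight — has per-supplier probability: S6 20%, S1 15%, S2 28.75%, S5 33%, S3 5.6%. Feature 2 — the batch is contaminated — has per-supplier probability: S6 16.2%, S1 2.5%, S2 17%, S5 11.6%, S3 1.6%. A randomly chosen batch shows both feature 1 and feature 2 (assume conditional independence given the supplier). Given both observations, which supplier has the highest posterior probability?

S2

With a uniform prior (1/5 each), posterior ∝ likelihood:
  S6: 0.2 × 0.162 = 0.0324
  S1: 0.15 × 0.025 = 0.00375
  S2: 0.2875 × 0.17 = 0.048875
  S5: 0.33 × 0.116 = 0.03828
  S3: 0.056 × 0.016 = 0.000896
Sum = 0.124201.
Largest term belongs to S2, so S2 is most probable.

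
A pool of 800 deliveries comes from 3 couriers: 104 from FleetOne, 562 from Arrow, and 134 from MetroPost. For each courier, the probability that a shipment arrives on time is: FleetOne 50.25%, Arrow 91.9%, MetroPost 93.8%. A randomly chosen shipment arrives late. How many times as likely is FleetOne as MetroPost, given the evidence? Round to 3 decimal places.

Taking complements, P(late | each) = FleetOne 0.4975, Arrow 0.081, MetroPost 0.062.
Unnormalized posteriors (prior × likelihood):
  FleetOne: 0.13 × 0.4975 = 0.064675
  Arrow: 0.7025 × 0.081 = 0.0569025
  MetroPost: 0.1675 × 0.062 = 0.010385
Normalizing constant = 0.1319625.
The ratio is 0.064675 / 0.010385 (the normalizer cancels) = 6.228.

6.228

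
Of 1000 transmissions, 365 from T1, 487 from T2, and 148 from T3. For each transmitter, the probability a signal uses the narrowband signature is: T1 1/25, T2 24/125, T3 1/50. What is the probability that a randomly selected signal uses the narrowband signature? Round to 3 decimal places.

0.111

Compute prior × likelihood for every hypothesis:
  T1: 0.365 × 0.04 = 0.0146
  T2: 0.487 × 0.192 = 0.093504
  T3: 0.148 × 0.02 = 0.00296
P(narrowband) = 0.0146 + 0.093504 + 0.00296 = 0.111064 → 0.111.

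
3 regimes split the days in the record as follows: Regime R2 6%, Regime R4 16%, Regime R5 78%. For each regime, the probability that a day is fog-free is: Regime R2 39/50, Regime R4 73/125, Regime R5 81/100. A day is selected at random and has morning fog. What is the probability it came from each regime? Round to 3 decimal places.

Regime R2 0.058, Regime R4 0.292, Regime R5 0.650

Taking complements, P(fog | each) = Regime R2 0.22, Regime R4 0.416, Regime R5 0.19.
Unnormalized posteriors (prior × likelihood):
  Regime R2: 0.06 × 0.22 = 0.0132
  Regime R4: 0.16 × 0.416 = 0.06656
  Regime R5: 0.78 × 0.19 = 0.1482
Normalizing constant = 0.22796.
P(Regime R2 | fog) = 0.0132/0.22796 ≈ 0.058
P(Regime R4 | fog) = 0.06656/0.22796 ≈ 0.292
P(Regime R5 | fog) = 0.1482/0.22796 ≈ 0.650
(Check: 0.058+0.292+0.650 = 1.000.)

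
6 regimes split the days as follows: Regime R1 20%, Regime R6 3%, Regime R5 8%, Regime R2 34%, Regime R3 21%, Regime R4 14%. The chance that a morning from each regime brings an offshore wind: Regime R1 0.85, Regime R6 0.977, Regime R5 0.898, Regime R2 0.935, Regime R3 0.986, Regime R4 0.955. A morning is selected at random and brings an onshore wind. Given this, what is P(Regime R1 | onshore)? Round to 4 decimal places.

0.4274

Taking complements, P(onshore | each) = Regime R1 0.15, Regime R6 0.023, Regime R5 0.102, Regime R2 0.065, Regime R3 0.014, Regime R4 0.045.
Compute prior × likelihood for every hypothesis:
  Regime R1: 0.2 × 0.15 = 0.03
  Regime R6: 0.03 × 0.023 = 0.00069
  Regime R5: 0.08 × 0.102 = 0.00816
  Regime R2: 0.34 × 0.065 = 0.0221
  Regime R3: 0.21 × 0.014 = 0.00294
  Regime R4: 0.14 × 0.045 = 0.0063
Total = 0.07019.
P(Regime R1 | evidence) = 0.03 / 0.07019 ≈ 0.4274.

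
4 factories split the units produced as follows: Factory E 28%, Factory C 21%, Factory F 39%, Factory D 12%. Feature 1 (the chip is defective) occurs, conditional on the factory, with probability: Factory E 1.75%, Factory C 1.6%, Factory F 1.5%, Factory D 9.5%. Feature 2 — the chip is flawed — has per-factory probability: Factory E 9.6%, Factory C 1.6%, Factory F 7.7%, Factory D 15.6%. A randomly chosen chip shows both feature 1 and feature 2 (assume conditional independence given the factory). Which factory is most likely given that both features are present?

Factory D

Prior × likelihood for each hypothesis:
  Factory E: 0.28 × 0.0175 × 0.096 = 0.0004704
  Factory C: 0.21 × 0.016 × 0.016 = 0.00005376
  Factory F: 0.39 × 0.015 × 0.077 = 0.00045045
  Factory D: 0.12 × 0.095 × 0.156 = 0.0017784
Normalizing constant = 0.00275301.
Largest term belongs to Factory D, so Factory D is most probable.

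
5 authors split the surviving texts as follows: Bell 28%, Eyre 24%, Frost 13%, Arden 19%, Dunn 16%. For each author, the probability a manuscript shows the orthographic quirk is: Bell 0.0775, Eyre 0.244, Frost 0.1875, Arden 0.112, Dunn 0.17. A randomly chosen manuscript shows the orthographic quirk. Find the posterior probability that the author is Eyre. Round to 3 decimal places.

Prior × likelihood for each hypothesis:
  Bell: 0.28 × 0.0775 = 0.0217
  Eyre: 0.24 × 0.244 = 0.05856
  Frost: 0.13 × 0.1875 = 0.024375
  Arden: 0.19 × 0.112 = 0.02128
  Dunn: 0.16 × 0.17 = 0.0272
Normalizing constant = 0.153115.
P(Eyre | evidence) = 0.05856 / 0.153115 ≈ 0.382.

0.382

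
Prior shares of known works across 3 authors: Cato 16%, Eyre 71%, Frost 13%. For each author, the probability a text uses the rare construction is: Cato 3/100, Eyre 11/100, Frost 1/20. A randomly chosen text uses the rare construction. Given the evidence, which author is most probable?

Eyre

Unnormalized posteriors (prior × likelihood):
  Cato: 0.16 × 0.03 = 0.0048
  Eyre: 0.71 × 0.11 = 0.0781
  Frost: 0.13 × 0.05 = 0.0065
Normalizing constant = 0.0894.
Largest term belongs to Eyre, so Eyre is most probable.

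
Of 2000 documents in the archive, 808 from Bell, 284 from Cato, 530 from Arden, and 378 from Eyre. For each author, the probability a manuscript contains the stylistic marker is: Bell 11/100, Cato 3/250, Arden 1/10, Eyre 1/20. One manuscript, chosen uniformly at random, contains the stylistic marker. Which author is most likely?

By Bayes' rule, posterior ∝ prior × likelihood:
  Bell: 0.404 × 0.11 = 0.04444
  Cato: 0.142 × 0.012 = 0.001704
  Arden: 0.265 × 0.1 = 0.0265
  Eyre: 0.189 × 0.05 = 0.00945
Normalizing constant = 0.082094.
Largest term belongs to Bell, so Bell is most probable.

Bell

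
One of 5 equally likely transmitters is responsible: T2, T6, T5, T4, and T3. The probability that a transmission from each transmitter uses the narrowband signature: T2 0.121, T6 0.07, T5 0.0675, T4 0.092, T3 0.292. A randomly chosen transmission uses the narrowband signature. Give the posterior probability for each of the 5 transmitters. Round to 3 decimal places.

T2 0.188, T6 0.109, T5 0.105, T4 0.143, T3 0.454

With a uniform prior (1/5 each), posterior ∝ likelihood:
  T2: 0.121
  T6: 0.07
  T5: 0.0675
  T4: 0.092
  T3: 0.292
Normalizing constant = 0.6425.
P(T2 | narrowband) = 0.121/0.6425 ≈ 0.188
P(T6 | narrowband) = 0.07/0.6425 ≈ 0.109
P(T5 | narrowband) = 0.0675/0.6425 ≈ 0.105
P(T4 | narrowband) = 0.092/0.6425 ≈ 0.143
P(T3 | narrowband) = 0.292/0.6425 ≈ 0.454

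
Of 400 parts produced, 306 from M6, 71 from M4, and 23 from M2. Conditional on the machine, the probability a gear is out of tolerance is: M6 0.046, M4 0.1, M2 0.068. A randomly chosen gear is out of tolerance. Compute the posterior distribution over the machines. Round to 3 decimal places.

Prior × likelihood for each hypothesis:
  M6: 0.765 × 0.046 = 0.03519
  M4: 0.1775 × 0.1 = 0.01775
  M2: 0.0575 × 0.068 = 0.00391
Total = 0.05685.
P(M6 | oversize) = 0.03519/0.05685 ≈ 0.619
P(M4 | oversize) = 0.01775/0.05685 ≈ 0.312
P(M2 | oversize) = 0.00391/0.05685 ≈ 0.069

M6 0.619, M4 0.312, M2 0.069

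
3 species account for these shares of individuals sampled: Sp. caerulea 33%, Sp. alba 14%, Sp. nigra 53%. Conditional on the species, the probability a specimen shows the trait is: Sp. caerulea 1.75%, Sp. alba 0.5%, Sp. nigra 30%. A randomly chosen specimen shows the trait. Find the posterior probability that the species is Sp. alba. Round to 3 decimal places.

0.004

Prior × likelihood for each hypothesis:
  Sp. caerulea: 0.33 × 0.0175 = 0.005775
  Sp. alba: 0.14 × 0.005 = 0.0007
  Sp. nigra: 0.53 × 0.3 = 0.159
Sum = 0.165475.
P(Sp. alba | evidence) = 0.0007 / 0.165475 ≈ 0.004.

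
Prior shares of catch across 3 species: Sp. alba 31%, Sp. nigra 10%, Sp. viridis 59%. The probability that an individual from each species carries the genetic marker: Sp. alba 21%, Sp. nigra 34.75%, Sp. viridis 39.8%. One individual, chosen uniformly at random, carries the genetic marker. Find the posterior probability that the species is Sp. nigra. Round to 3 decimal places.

Prior × likelihood for each hypothesis:
  Sp. alba: 0.31 × 0.21 = 0.0651
  Sp. nigra: 0.1 × 0.3475 = 0.03475
  Sp. viridis: 0.59 × 0.398 = 0.23482
Total = 0.33467.
P(Sp. nigra | evidence) = 0.03475 / 0.33467 ≈ 0.104.

0.104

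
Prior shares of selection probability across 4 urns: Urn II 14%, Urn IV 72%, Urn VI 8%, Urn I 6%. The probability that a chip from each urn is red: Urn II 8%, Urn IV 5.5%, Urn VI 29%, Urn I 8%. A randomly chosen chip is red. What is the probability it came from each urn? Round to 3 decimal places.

By Bayes' rule, posterior ∝ prior × likelihood:
  Urn II: 0.14 × 0.08 = 0.0112
  Urn IV: 0.72 × 0.055 = 0.0396
  Urn VI: 0.08 × 0.29 = 0.0232
  Urn I: 0.06 × 0.08 = 0.0048
Normalizing constant = 0.0788.
P(Urn II | red) = 0.0112/0.0788 ≈ 0.142
P(Urn IV | red) = 0.0396/0.0788 ≈ 0.503
P(Urn VI | red) = 0.0232/0.0788 ≈ 0.294
P(Urn I | red) = 0.0048/0.0788 ≈ 0.061

Urn II 0.142, Urn IV 0.503, Urn VI 0.294, Urn I 0.061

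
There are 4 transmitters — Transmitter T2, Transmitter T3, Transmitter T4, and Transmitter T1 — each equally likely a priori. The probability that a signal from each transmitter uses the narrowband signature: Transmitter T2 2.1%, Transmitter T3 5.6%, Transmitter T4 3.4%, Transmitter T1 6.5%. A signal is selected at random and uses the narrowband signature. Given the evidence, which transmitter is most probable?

With a uniform prior (1/4 each), posterior ∝ likelihood:
  Transmitter T2: 0.021
  Transmitter T3: 0.056
  Transmitter T4: 0.034
  Transmitter T1: 0.065
Total = 0.176.
Largest term belongs to Transmitter T1, so Transmitter T1 is most probable.

Transmitter T1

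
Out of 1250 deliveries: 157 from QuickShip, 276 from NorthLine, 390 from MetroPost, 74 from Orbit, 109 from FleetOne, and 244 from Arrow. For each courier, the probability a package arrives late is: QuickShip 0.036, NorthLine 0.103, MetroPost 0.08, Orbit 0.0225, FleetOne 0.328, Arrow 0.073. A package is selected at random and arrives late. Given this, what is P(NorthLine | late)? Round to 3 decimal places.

0.236

By Bayes' rule, posterior ∝ prior × likelihood:
  QuickShip: 0.1256 × 0.036 = 0.0045216
  NorthLine: 0.2208 × 0.103 = 0.0227424
  MetroPost: 0.312 × 0.08 = 0.02496
  Orbit: 0.0592 × 0.0225 = 0.001332
  FleetOne: 0.0872 × 0.328 = 0.0286016
  Arrow: 0.1952 × 0.073 = 0.0142496
Normalizing constant = 0.0964072.
P(NorthLine | evidence) = 0.0227424 / 0.0964072 ≈ 0.236.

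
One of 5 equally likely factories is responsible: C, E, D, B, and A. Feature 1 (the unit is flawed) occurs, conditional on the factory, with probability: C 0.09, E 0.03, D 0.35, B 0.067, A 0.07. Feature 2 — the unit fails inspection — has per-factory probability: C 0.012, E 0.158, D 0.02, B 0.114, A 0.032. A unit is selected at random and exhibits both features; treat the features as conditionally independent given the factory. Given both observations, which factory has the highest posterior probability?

Since the prior is uniform, the posterior is proportional to the likelihood:
  C: 0.09 × 0.012 = 0.00108
  E: 0.03 × 0.158 = 0.00474
  D: 0.35 × 0.02 = 0.007
  B: 0.067 × 0.114 = 0.007638
  A: 0.07 × 0.032 = 0.00224
Normalizing constant = 0.022698.
Largest term belongs to B, so B is most probable.

B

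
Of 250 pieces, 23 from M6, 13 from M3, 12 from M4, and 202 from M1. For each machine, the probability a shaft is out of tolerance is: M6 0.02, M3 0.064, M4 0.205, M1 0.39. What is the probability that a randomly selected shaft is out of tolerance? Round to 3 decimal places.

Compute prior × likelihood for every hypothesis:
  M6: 0.092 × 0.02 = 0.00184
  M3: 0.052 × 0.064 = 0.003328
  M4: 0.048 × 0.205 = 0.00984
  M1: 0.808 × 0.39 = 0.31512
P(oversize) = 0.00184 + 0.003328 + 0.00984 + 0.31512 = 0.330128 → 0.330.

0.330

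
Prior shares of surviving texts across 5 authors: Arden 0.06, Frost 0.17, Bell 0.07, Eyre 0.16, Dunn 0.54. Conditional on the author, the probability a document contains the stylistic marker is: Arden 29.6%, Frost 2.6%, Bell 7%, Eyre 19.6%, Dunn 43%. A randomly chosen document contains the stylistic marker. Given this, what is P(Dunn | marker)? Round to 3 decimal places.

0.799

Compute prior × likelihood for every hypothesis:
  Arden: 0.06 × 0.296 = 0.01776
  Frost: 0.17 × 0.026 = 0.00442
  Bell: 0.07 × 0.07 = 0.0049
  Eyre: 0.16 × 0.196 = 0.03136
  Dunn: 0.54 × 0.43 = 0.2322
Sum = 0.29064.
P(Dunn | evidence) = 0.2322 / 0.29064 ≈ 0.799.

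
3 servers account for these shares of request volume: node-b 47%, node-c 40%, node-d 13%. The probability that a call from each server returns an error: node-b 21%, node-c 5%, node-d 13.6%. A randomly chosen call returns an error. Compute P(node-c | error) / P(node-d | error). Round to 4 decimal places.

1.1312

Unnormalized posteriors (prior × likelihood):
  node-b: 0.47 × 0.21 = 0.0987
  node-c: 0.4 × 0.05 = 0.02
  node-d: 0.13 × 0.136 = 0.01768
Total = 0.13638.
The ratio is 0.02 / 0.01768 (the normalizer cancels) = 1.1312.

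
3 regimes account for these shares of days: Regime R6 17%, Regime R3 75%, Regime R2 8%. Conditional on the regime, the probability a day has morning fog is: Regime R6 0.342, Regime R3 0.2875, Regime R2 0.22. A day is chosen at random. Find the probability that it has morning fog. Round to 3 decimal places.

Compute prior × likelihood for every hypothesis:
  Regime R6: 0.17 × 0.342 = 0.05814
  Regime R3: 0.75 × 0.2875 = 0.215625
  Regime R2: 0.08 × 0.22 = 0.0176
P(fog) = 0.05814 + 0.215625 + 0.0176 = 0.291365 → 0.291.

0.291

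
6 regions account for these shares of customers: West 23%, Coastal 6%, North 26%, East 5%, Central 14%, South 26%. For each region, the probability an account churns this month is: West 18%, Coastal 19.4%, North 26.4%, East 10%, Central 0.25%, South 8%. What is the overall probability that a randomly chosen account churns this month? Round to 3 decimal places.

Compute prior × likelihood for every hypothesis:
  West: 0.23 × 0.18 = 0.0414
  Coastal: 0.06 × 0.194 = 0.01164
  North: 0.26 × 0.264 = 0.06864
  East: 0.05 × 0.1 = 0.005
  Central: 0.14 × 0.0025 = 0.00035
  South: 0.26 × 0.08 = 0.0208
P(churn) = 0.0414 + 0.01164 + 0.06864 + 0.005 + 0.00035 + 0.0208 = 0.14783 → 0.148.

0.148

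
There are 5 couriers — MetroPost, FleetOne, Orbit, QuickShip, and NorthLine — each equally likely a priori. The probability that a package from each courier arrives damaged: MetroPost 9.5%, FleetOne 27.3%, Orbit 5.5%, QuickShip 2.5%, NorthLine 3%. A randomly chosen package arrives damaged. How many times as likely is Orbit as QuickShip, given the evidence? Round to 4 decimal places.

With a uniform prior (1/5 each), posterior ∝ likelihood:
  MetroPost: 0.095
  FleetOne: 0.273
  Orbit: 0.055
  QuickShip: 0.025
  NorthLine: 0.03
Sum = 0.478.
The ratio is 0.055 / 0.025 (the normalizer cancels) = 2.2000.

2.2000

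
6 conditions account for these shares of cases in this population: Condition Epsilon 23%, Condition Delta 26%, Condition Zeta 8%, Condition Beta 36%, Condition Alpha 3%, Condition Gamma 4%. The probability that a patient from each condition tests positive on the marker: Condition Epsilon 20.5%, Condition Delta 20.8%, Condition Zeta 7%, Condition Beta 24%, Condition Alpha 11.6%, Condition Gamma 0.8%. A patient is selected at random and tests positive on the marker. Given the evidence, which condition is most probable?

Prior × likelihood for each hypothesis:
  Condition Epsilon: 0.23 × 0.205 = 0.04715
  Condition Delta: 0.26 × 0.208 = 0.05408
  Condition Zeta: 0.08 × 0.07 = 0.0056
  Condition Beta: 0.36 × 0.24 = 0.0864
  Condition Alpha: 0.03 × 0.116 = 0.00348
  Condition Gamma: 0.04 × 0.008 = 0.00032
Sum = 0.19703.
Largest term belongs to Condition Beta, so Condition Beta is most probable.

Condition Beta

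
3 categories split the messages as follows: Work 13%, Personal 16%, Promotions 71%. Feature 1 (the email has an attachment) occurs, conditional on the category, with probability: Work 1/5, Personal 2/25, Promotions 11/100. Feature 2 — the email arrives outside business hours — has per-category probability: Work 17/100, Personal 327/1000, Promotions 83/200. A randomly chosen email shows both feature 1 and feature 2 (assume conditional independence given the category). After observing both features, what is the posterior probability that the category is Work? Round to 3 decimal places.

Unnormalized posteriors (prior × likelihood):
  Work: 0.13 × 0.2 × 0.17 = 0.00442
  Personal: 0.16 × 0.08 × 0.327 = 0.0041856
  Promotions: 0.71 × 0.11 × 0.415 = 0.0324115
Sum = 0.0410171.
P(Work | evidence) = 0.00442 / 0.0410171 ≈ 0.108.

0.108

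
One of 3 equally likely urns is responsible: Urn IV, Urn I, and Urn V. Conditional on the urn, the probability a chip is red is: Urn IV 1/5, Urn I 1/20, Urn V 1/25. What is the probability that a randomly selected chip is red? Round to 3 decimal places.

0.097

Since the prior is uniform, the posterior is proportional to the likelihood:
  Urn IV: 0.2
  Urn I: 0.05
  Urn V: 0.04
P(red) = (1/3) × (0.2 + 0.05 + 0.04) = 0.29/3 ≈ 0.097.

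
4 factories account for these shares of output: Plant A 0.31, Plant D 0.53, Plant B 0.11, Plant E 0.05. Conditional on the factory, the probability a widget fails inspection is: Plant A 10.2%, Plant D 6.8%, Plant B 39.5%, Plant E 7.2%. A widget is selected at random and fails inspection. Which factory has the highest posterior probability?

Unnormalized posteriors (prior × likelihood):
  Plant A: 0.31 × 0.102 = 0.03162
  Plant D: 0.53 × 0.068 = 0.03604
  Plant B: 0.11 × 0.395 = 0.04345
  Plant E: 0.05 × 0.072 = 0.0036
Sum = 0.11471.
Largest term belongs to Plant B, so Plant B is most probable.

Plant B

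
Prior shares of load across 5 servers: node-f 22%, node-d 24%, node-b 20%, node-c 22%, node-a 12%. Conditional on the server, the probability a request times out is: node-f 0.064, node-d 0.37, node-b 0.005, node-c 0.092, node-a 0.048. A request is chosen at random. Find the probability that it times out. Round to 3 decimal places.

Prior × likelihood for each hypothesis:
  node-f: 0.22 × 0.064 = 0.01408
  node-d: 0.24 × 0.37 = 0.0888
  node-b: 0.2 × 0.005 = 0.001
  node-c: 0.22 × 0.092 = 0.02024
  node-a: 0.12 × 0.048 = 0.00576
P(timeout) = 0.01408 + 0.0888 + 0.001 + 0.02024 + 0.00576 = 0.12988 → 0.130.

0.130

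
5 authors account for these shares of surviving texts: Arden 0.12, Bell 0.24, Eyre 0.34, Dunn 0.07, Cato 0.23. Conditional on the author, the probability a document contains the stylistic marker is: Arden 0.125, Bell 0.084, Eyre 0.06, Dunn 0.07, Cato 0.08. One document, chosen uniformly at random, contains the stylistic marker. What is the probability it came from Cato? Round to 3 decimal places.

Unnormalized posteriors (prior × likelihood):
  Arden: 0.12 × 0.125 = 0.015
  Bell: 0.24 × 0.084 = 0.02016
  Eyre: 0.34 × 0.06 = 0.0204
  Dunn: 0.07 × 0.07 = 0.0049
  Cato: 0.23 × 0.08 = 0.0184
Normalizing constant = 0.07886.
P(Cato | evidence) = 0.0184 / 0.07886 ≈ 0.233.

0.233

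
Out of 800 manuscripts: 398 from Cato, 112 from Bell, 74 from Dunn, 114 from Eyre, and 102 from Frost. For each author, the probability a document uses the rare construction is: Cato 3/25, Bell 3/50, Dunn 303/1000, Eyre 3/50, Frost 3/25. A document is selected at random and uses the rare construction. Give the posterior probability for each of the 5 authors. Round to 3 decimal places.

Cato 0.498, Bell 0.070, Dunn 0.234, Eyre 0.071, Frost 0.128

Compute prior × likelihood for every hypothesis:
  Cato: 0.4975 × 0.12 = 0.0597
  Bell: 0.14 × 0.06 = 0.0084
  Dunn: 0.0925 × 0.303 = 0.0280275
  Eyre: 0.1425 × 0.06 = 0.00855
  Frost: 0.1275 × 0.12 = 0.0153
Total = 0.1199775.
P(Cato | rare-form) = 0.0597/0.1199775 ≈ 0.498
P(Bell | rare-form) = 0.0084/0.1199775 ≈ 0.070
P(Dunn | rare-form) = 0.0280275/0.1199775 ≈ 0.234
P(Eyre | rare-form) = 0.00855/0.1199775 ≈ 0.071
P(Frost | rare-form) = 0.0153/0.1199775 ≈ 0.128
(Check: 0.498+0.070+0.234+0.071+0.128 = 1.001.)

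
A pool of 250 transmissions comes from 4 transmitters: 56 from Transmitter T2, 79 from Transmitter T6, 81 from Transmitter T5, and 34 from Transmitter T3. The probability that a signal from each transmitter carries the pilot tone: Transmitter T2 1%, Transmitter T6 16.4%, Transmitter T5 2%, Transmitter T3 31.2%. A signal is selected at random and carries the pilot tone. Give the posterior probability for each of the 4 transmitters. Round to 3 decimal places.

Transmitter T2 0.022, Transmitter T6 0.503, Transmitter T5 0.063, Transmitter T3 0.412

By Bayes' rule, posterior ∝ prior × likelihood:
  Transmitter T2: 0.224 × 0.01 = 0.00224
  Transmitter T6: 0.316 × 0.164 = 0.051824
  Transmitter T5: 0.324 × 0.02 = 0.00648
  Transmitter T3: 0.136 × 0.312 = 0.042432
Normalizing constant = 0.102976.
P(Transmitter T2 | pilot) = 0.00224/0.102976 ≈ 0.022
P(Transmitter T6 | pilot) = 0.051824/0.102976 ≈ 0.503
P(Transmitter T5 | pilot) = 0.00648/0.102976 ≈ 0.063
P(Transmitter T3 | pilot) = 0.042432/0.102976 ≈ 0.412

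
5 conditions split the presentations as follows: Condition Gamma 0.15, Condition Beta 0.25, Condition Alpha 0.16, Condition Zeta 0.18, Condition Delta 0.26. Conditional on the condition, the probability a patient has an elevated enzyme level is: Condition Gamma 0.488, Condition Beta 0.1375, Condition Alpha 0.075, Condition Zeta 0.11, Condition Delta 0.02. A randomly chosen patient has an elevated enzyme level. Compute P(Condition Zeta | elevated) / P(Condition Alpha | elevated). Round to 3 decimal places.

Prior × likelihood for each hypothesis:
  Condition Gamma: 0.15 × 0.488 = 0.0732
  Condition Beta: 0.25 × 0.1375 = 0.034375
  Condition Alpha: 0.16 × 0.075 = 0.012
  Condition Zeta: 0.18 × 0.11 = 0.0198
  Condition Delta: 0.26 × 0.02 = 0.0052
Total = 0.144575.
The ratio is 0.0198 / 0.012 (the normalizer cancels) = 1.650.

1.650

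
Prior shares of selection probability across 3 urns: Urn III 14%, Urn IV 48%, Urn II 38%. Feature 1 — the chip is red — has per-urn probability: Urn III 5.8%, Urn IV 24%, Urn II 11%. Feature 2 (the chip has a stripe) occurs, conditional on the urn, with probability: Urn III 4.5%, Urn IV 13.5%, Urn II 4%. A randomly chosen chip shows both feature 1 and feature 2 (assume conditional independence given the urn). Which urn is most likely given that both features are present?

Urn IV

Prior × likelihood for each hypothesis:
  Urn III: 0.14 × 0.058 × 0.045 = 0.0003654
  Urn IV: 0.48 × 0.24 × 0.135 = 0.015552
  Urn II: 0.38 × 0.11 × 0.04 = 0.001672
Normalizing constant = 0.0175894.
Largest term belongs to Urn IV, so Urn IV is most probable.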